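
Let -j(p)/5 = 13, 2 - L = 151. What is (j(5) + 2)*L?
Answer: 9387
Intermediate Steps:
L = -149 (L = 2 - 1*151 = 2 - 151 = -149)
j(p) = -65 (j(p) = -5*13 = -65)
(j(5) + 2)*L = (-65 + 2)*(-149) = -63*(-149) = 9387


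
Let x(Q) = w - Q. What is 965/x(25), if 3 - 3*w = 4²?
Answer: -2895/88 ≈ -32.898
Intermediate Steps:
w = -13/3 (w = 1 - ⅓*4² = 1 - ⅓*16 = 1 - 16/3 = -13/3 ≈ -4.3333)
x(Q) = -13/3 - Q
965/x(25) = 965/(-13/3 - 1*25) = 965/(-13/3 - 25) = 965/(-88/3) = 965*(-3/88) = -2895/88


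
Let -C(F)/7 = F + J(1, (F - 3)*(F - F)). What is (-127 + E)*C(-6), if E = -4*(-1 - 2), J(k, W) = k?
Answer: -4025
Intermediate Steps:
C(F) = -7 - 7*F (C(F) = -7*(F + 1) = -7*(1 + F) = -7 - 7*F)
E = 12 (E = -4*(-3) = 12)
(-127 + E)*C(-6) = (-127 + 12)*(-7 - 7*(-6)) = -115*(-7 + 42) = -115*35 = -4025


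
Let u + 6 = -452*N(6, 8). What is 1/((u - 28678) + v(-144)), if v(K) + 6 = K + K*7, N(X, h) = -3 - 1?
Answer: -1/28034 ≈ -3.5671e-5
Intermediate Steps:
N(X, h) = -4
v(K) = -6 + 8*K (v(K) = -6 + (K + K*7) = -6 + (K + 7*K) = -6 + 8*K)
u = 1802 (u = -6 - 452*(-4) = -6 + 1808 = 1802)
1/((u - 28678) + v(-144)) = 1/((1802 - 28678) + (-6 + 8*(-144))) = 1/(-26876 + (-6 - 1152)) = 1/(-26876 - 1158) = 1/(-28034) = -1/28034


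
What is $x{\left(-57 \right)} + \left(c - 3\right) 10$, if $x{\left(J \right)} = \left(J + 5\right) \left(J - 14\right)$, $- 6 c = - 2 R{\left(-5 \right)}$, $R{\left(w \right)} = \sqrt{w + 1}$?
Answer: $3662 + \frac{20 i}{3} \approx 3662.0 + 6.6667 i$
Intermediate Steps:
$R{\left(w \right)} = \sqrt{1 + w}$
$c = \frac{2 i}{3}$ ($c = - \frac{\left(-2\right) \sqrt{1 - 5}}{6} = - \frac{\left(-2\right) \sqrt{-4}}{6} = - \frac{\left(-2\right) 2 i}{6} = - \frac{\left(-4\right) i}{6} = \frac{2 i}{3} \approx 0.66667 i$)
$x{\left(J \right)} = \left(-14 + J\right) \left(5 + J\right)$ ($x{\left(J \right)} = \left(5 + J\right) \left(-14 + J\right) = \left(-14 + J\right) \left(5 + J\right)$)
$x{\left(-57 \right)} + \left(c - 3\right) 10 = \left(-70 + \left(-57\right)^{2} - -513\right) + \left(\frac{2 i}{3} - 3\right) 10 = \left(-70 + 3249 + 513\right) + \left(-3 + \frac{2 i}{3}\right) 10 = 3692 - \left(30 - \frac{20 i}{3}\right) = 3662 + \frac{20 i}{3}$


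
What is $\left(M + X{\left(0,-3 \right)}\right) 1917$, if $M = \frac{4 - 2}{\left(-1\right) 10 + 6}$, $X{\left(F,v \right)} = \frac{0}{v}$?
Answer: $- \frac{1917}{2} \approx -958.5$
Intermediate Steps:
$X{\left(F,v \right)} = 0$
$M = - \frac{1}{2}$ ($M = \frac{2}{-10 + 6} = \frac{2}{-4} = 2 \left(- \frac{1}{4}\right) = - \frac{1}{2} \approx -0.5$)
$\left(M + X{\left(0,-3 \right)}\right) 1917 = \left(- \frac{1}{2} + 0\right) 1917 = \left(- \frac{1}{2}\right) 1917 = - \frac{1917}{2}$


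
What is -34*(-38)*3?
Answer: 3876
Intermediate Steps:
-34*(-38)*3 = 1292*3 = 3876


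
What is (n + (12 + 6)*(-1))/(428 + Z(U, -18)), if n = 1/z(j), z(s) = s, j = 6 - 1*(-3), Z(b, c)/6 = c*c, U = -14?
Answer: -161/21348 ≈ -0.0075417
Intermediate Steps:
Z(b, c) = 6*c**2 (Z(b, c) = 6*(c*c) = 6*c**2)
j = 9 (j = 6 + 3 = 9)
n = 1/9 ≈ 0.11111
(n + (12 + 6)*(-1))/(428 + Z(U, -18)) = (1/9 + (12 + 6)*(-1))/(428 + 6*(-18)**2) = (1/9 + 18*(-1))/(428 + 6*324) = (1/9 - 18)/(428 + 1944) = -161/9/2372 = -161/9*1/2372 = -161/21348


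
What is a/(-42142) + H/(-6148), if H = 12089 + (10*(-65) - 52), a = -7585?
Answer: -216619187/129544508 ≈ -1.6722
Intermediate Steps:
H = 11387 (H = 12089 + (-650 - 52) = 12089 - 702 = 11387)
a/(-42142) + H/(-6148) = -7585/(-42142) + 11387/(-6148) = -7585*(-1/42142) + 11387*(-1/6148) = 7585/42142 - 11387/6148 = -216619187/129544508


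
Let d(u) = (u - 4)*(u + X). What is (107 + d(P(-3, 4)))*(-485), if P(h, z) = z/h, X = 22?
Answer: 14065/9 ≈ 1562.8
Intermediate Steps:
d(u) = (-4 + u)*(22 + u) (d(u) = (u - 4)*(u + 22) = (-4 + u)*(22 + u))
(107 + d(P(-3, 4)))*(-485) = (107 + (-88 + (4/(-3))² + 18*(4/(-3))))*(-485) = (107 + (-88 + (4*(-⅓))² + 18*(4*(-⅓))))*(-485) = (107 + (-88 + (-4/3)² + 18*(-4/3)))*(-485) = (107 + (-88 + 16/9 - 24))*(-485) = (107 - 992/9)*(-485) = -29/9*(-485) = 14065/9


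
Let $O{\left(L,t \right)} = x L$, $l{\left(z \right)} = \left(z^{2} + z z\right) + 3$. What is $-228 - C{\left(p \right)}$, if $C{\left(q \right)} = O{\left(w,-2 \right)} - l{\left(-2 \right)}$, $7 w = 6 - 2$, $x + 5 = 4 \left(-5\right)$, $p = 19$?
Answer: $- \frac{1419}{7} \approx -202.71$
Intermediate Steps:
$l{\left(z \right)} = 3 + 2 z^{2}$ ($l{\left(z \right)} = \left(z^{2} + z^{2}\right) + 3 = 2 z^{2} + 3 = 3 + 2 z^{2}$)
$x = -25$ ($x = -5 + 4 \left(-5\right) = -5 - 20 = -25$)
$w = \frac{4}{7}$ ($w = \frac{6 - 2}{7} = \frac{1}{7} \cdot 4 = \frac{4}{7} \approx 0.57143$)
$O{\left(L,t \right)} = - 25 L$
$C{\left(q \right)} = - \frac{177}{7}$ ($C{\left(q \right)} = \left(-25\right) \frac{4}{7} - \left(3 + 2 \left(-2\right)^{2}\right) = - \frac{100}{7} - \left(3 + 2 \cdot 4\right) = - \frac{100}{7} - \left(3 + 8\right) = - \frac{100}{7} - 11 = - \frac{177}{7}$)
$-228 - C{\left(p \right)} = -228 - - \frac{177}{7} = -228 + \frac{177}{7} = - \frac{1419}{7}$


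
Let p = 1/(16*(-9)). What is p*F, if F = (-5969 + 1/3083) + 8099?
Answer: -6566791/443952 ≈ -14.792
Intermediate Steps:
p = -1/144 (p = 1/(-144) = -1/144 ≈ -0.0069444)
F = 6566791/3083 (F = (-5969 + 1/3083) + 8099 = -18402426/3083 + 8099 = 6566791/3083 ≈ 2130.0)
p*F = -1/144*6566791/3083 = -6566791/443952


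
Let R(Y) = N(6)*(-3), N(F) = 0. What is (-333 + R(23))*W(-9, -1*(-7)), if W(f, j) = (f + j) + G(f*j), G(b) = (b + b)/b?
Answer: 0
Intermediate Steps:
G(b) = 2 (G(b) = (2*b)/b = 2)
R(Y) = 0 (R(Y) = 0*(-3) = 0)
W(f, j) = 2 + f + j (W(f, j) = (f + j) + 2 = 2 + f + j)
(-333 + R(23))*W(-9, -1*(-7)) = (-333 + 0)*(2 - 9 - 1*(-7)) = -333*(2 - 9 + 7) = -333*0 = 0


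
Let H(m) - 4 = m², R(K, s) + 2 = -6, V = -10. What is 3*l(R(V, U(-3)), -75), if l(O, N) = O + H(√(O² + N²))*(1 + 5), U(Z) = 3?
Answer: 102450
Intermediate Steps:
R(K, s) = -8 (R(K, s) = -2 - 6 = -8)
H(m) = 4 + m²
l(O, N) = 24 + O + 6*N² + 6*O² (l(O, N) = O + (4 + (√(O² + N²))²)*(1 + 5) = O + (4 + (√(N² + O²))²)*6 = O + (4 + (N² + O²))*6 = O + (4 + N² + O²)*6 = O + (24 + 6*N² + 6*O²) = 24 + O + 6*N² + 6*O²)
3*l(R(V, U(-3)), -75) = 3*(24 - 8 + 6*(-75)² + 6*(-8)²) = 3*(24 - 8 + 6*5625 + 6*64) = 3*(24 - 8 + 33750 + 384) = 3*34150 = 102450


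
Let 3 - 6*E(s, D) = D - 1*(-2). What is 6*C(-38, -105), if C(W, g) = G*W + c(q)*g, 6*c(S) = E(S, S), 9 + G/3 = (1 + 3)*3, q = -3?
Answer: -2122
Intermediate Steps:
G = 9 (G = -27 + 3*((1 + 3)*3) = -27 + 3*(4*3) = -27 + 3*12 = -27 + 36 = 9)
E(s, D) = ⅙ - D/6 (E(s, D) = ½ - (D - 1*(-2))/6 = ½ - (D + 2)/6 = ½ - (2 + D)/6 = ½ + (-⅓ - D/6) = ⅙ - D/6)
c(S) = 1/36 - S/36 (c(S) = (⅙ - S/6)/6 = 1/36 - S/36)
C(W, g) = 9*W + g/9 (C(W, g) = 9*W + (1/36 - 1/36*(-3))*g = 9*W + (1/36 + 1/12)*g = 9*W + g/9)
6*C(-38, -105) = 6*(9*(-38) + (⅑)*(-105)) = 6*(-342 - 35/3) = 6*(-1061/3) = -2122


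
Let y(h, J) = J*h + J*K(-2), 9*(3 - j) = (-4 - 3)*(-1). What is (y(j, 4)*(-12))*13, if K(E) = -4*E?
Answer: -19136/3 ≈ -6378.7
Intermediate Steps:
j = 20/9 (j = 3 - (-4 - 3)*(-1)/9 = 3 - (-7)*(-1)/9 = 3 - 1/9*7 = 3 - 7/9 = 20/9 ≈ 2.2222)
y(h, J) = 8*J + J*h (y(h, J) = J*h + J*(-4*(-2)) = J*h + J*8 = J*h + 8*J = 8*J + J*h)
(y(j, 4)*(-12))*13 = ((4*(8 + 20/9))*(-12))*13 = ((4*(92/9))*(-12))*13 = ((368/9)*(-12))*13 = -1472/3*13 = -19136/3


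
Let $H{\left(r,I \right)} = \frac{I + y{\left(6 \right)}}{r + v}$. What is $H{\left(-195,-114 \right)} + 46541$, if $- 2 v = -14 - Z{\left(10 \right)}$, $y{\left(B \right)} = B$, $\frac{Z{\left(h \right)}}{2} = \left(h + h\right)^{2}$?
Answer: $\frac{2466646}{53} \approx 46541.0$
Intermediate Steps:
$Z{\left(h \right)} = 8 h^{2}$ ($Z{\left(h \right)} = 2 \left(h + h\right)^{2} = 2 \left(2 h\right)^{2} = 2 \cdot 4 h^{2} = 8 h^{2}$)
$v = 407$ ($v = - \frac{-14 - 8 \cdot 10^{2}}{2} = - \frac{-14 - 8 \cdot 100}{2} = - \frac{-14 - 800}{2} = \left(- \frac{1}{2}\right) \left(-814\right) = 407$)
$H{\left(r,I \right)} = \frac{6 + I}{407 + r}$ ($H{\left(r,I \right)} = \frac{I + 6}{r + 407} = \frac{6 + I}{407 + r}$)
$H{\left(-195,-114 \right)} + 46541 = \frac{6 - 114}{407 - 195} + 46541 = \frac{1}{212} \left(-108\right) + 46541 = - \frac{27}{53} + 46541 = \frac{2466646}{53}$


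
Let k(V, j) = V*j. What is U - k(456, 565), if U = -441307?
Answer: -698947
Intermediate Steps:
U - k(456, 565) = -441307 - 456*565 = -441307 - 1*257640 = -441307 - 257640 = -698947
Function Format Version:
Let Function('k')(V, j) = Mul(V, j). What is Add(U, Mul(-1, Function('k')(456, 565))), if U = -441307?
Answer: -698947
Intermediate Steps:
Add(U, Mul(-1, Function('k')(456, 565))) = Add(-441307, Mul(-1, Mul(456, 565))) = Add(-441307, Mul(-1, 257640)) = Add(-441307, -257640) = -698947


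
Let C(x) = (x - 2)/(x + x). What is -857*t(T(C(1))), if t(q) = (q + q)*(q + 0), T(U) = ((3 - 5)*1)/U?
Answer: -27424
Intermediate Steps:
C(x) = (-2 + x)/(2*x) (C(x) = (-2 + x)/((2*x)) = (-2 + x)*(1/(2*x)) = (-2 + x)/(2*x))
T(U) = -2/U (T(U) = (-2*1)/U = -2/U)
t(q) = 2*q² (t(q) = (2*q)*q = 2*q²)
-857*t(T(C(1))) = -1714*(-2*2/(-2 + 1))² = -1714*(-2/((½)*1*(-1)))² = -1714*(-2/(-½))² = -1714*(-2*(-2))² = -1714*4² = -1714*16 = -857*32 = -27424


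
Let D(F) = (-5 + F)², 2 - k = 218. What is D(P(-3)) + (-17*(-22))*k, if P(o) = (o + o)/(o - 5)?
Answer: -1292255/16 ≈ -80766.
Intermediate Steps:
P(o) = 2*o/(-5 + o) (P(o) = (2*o)/(-5 + o) = 2*o/(-5 + o))
k = -216 (k = 2 - 1*218 = 2 - 218 = -216)
D(P(-3)) + (-17*(-22))*k = (-5 + 2*(-3)/(-5 - 3))² - 17*(-22)*(-216) = (-5 + 2*(-3)/(-8))² + 374*(-216) = (-5 + 2*(-3)*(-⅛))² - 80784 = (-5 + ¾)² - 80784 = (-17/4)² - 80784 = 289/16 - 80784 = -1292255/16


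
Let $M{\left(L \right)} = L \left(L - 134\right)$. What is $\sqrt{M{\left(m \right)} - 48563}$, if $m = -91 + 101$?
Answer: $i \sqrt{49803} \approx 223.17 i$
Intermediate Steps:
$m = 10$
$M{\left(L \right)} = L \left(-134 + L\right)$
$\sqrt{M{\left(m \right)} - 48563} = \sqrt{10 \left(-134 + 10\right) - 48563} = \sqrt{10 \left(-124\right) - 48563} = \sqrt{-1240 - 48563} = \sqrt{-49803} = i \sqrt{49803}$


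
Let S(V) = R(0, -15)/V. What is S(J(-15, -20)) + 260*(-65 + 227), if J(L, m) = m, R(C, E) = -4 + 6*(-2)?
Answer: 210604/5 ≈ 42121.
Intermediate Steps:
R(C, E) = -16 (R(C, E) = -4 - 12 = -16)
S(V) = -16/V
S(J(-15, -20)) + 260*(-65 + 227) = -16/(-20) + 260*(-65 + 227) = -16*(-1/20) + 260*162 = 4/5 + 42120 = 210604/5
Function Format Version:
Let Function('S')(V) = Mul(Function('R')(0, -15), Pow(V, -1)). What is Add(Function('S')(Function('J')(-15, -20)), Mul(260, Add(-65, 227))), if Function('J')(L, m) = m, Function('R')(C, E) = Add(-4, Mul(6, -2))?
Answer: Rational(210604, 5) ≈ 42121.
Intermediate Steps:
Function('R')(C, E) = -16 (Function('R')(C, E) = Add(-4, -12) = -16)
Function('S')(V) = Mul(-16, Pow(V, -1))
Add(Function('S')(Function('J')(-15, -20)), Mul(260, Add(-65, 227))) = Add(Mul(-16, Pow(-20, -1)), Mul(260, Add(-65, 227))) = Add(Mul(-16, Rational(-1, 20)), Mul(260, 162)) = Add(Rational(4, 5), 42120) = Rational(210604, 5)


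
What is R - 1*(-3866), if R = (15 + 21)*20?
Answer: 4586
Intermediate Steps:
R = 720 (R = 36*20 = 720)
R - 1*(-3866) = 720 - 1*(-3866) = 720 + 3866 = 4586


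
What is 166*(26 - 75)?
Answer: -8134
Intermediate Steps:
166*(26 - 75) = 166*(-49) = -8134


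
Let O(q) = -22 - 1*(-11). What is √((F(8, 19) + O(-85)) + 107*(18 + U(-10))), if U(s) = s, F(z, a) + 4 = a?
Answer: 2*√215 ≈ 29.326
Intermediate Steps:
F(z, a) = -4 + a
O(q) = -11 (O(q) = -22 + 11 = -11)
√((F(8, 19) + O(-85)) + 107*(18 + U(-10))) = √(((-4 + 19) - 11) + 107*(18 - 10)) = √((15 - 11) + 107*8) = √(4 + 856) = √860 = 2*√215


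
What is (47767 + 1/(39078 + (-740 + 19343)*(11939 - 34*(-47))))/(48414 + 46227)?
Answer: 12030973453864/23837028882849 ≈ 0.50472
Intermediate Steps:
(47767 + 1/(39078 + (-740 + 19343)*(11939 - 34*(-47))))/(48414 + 46227) = (47767 + 1/(39078 + 18603*(11939 + 1598)))/94641 = (47767 + 1/(39078 + 18603*13537))*(1/94641) = (47767 + 1/(39078 + 251828811))*(1/94641) = (47767 + 1/251867889)*(1/94641) = (12030973453864/251867889)*(1/94641) = 12030973453864/23837028882849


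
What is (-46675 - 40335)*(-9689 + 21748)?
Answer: -1049253590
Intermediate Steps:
(-46675 - 40335)*(-9689 + 21748) = -87010*12059 = -1049253590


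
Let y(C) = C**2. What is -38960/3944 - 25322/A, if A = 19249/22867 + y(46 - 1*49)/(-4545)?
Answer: -72103733827885/2390526927 ≈ -30162.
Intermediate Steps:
A = 9697878/11547835 (A = 19249/22867 + (46 - 1*49)**2/(-4545) = 19249*(1/22867) + (46 - 49)**2*(-1/4545) = 19249/22867 + (-3)**2*(-1/4545) = 19249/22867 + 9*(-1/4545) = 19249/22867 - 1/505 = 9697878/11547835 ≈ 0.83980)
-38960/3944 - 25322/A = -38960/3944 - 25322/9697878/11547835 = -38960*1/3944 - 25322*11547835/9697878 = -4870/493 - 146207138935/4848939 = -72103733827885/2390526927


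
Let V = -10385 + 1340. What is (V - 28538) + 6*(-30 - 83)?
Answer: -38261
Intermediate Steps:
V = -9045
(V - 28538) + 6*(-30 - 83) = (-9045 - 28538) + 6*(-30 - 83) = -37583 + 6*(-113) = -37583 - 678 = -38261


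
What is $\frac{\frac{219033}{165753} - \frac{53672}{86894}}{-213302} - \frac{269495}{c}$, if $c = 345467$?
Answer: $- \frac{45996645334297548119}{58963082303763553566} \approx -0.78009$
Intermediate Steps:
$\frac{\frac{219033}{165753} - \frac{53672}{86894}}{-213302} - \frac{269495}{c} = \frac{\frac{219033}{165753} - \frac{53672}{86894}}{-213302} - \frac{269495}{345467} = \left(219033 \cdot \frac{1}{165753} - \frac{26836}{43447}\right) \left(- \frac{1}{213302}\right) - \frac{269495}{345467} = \left(\frac{24337}{18417} - \frac{26836}{43447}\right) \left(- \frac{1}{213302}\right) - \frac{269495}{345467} = \frac{563131027}{800163399} \left(- \frac{1}{213302}\right) - \frac{269495}{345467} = - \frac{563131027}{170676453333498} - \frac{269495}{345467} = - \frac{45996645334297548119}{58963082303763553566}$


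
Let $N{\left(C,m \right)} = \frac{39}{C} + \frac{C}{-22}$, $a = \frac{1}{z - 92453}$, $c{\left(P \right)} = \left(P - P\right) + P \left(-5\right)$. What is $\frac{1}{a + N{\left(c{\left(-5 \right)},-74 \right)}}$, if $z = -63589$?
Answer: $\frac{21455775}{9089309} \approx 2.3605$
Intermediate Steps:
$c{\left(P \right)} = - 5 P$ ($c{\left(P \right)} = 0 - 5 P = - 5 P$)
$a = - \frac{1}{156042}$ ($a = \frac{1}{-63589 - 92453} = \frac{1}{-156042} = - \frac{1}{156042} \approx -6.4085 \cdot 10^{-6}$)
$N{\left(C,m \right)} = \frac{39}{C} - \frac{C}{22}$ ($N{\left(C,m \right)} = \frac{39}{C} + C \left(- \frac{1}{22}\right) = \frac{39}{C} - \frac{C}{22}$)
$\frac{1}{a + N{\left(c{\left(-5 \right)},-74 \right)}} = \frac{1}{- \frac{1}{156042} + \left(\frac{39}{\left(-5\right) \left(-5\right)} - \frac{\left(-5\right) \left(-5\right)}{22}\right)} = \frac{1}{- \frac{1}{156042} + \left(\frac{39}{25} - \frac{25}{22}\right)} = \frac{1}{- \frac{1}{156042} + \frac{233}{550}} = \frac{1}{\frac{9089309}{21455775}} = \frac{21455775}{9089309}$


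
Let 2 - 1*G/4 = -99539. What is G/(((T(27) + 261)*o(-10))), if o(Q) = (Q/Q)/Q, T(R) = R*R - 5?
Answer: -796328/197 ≈ -4042.3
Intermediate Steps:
G = 398164 (G = 8 - 4*(-99539) = 8 + 398156 = 398164)
T(R) = -5 + R**2 (T(R) = R**2 - 5 = -5 + R**2)
o(Q) = 1/Q
G/(((T(27) + 261)*o(-10))) = 398164/((((-5 + 27**2) + 261)/(-10))) = 398164/((((-5 + 729) + 261)*(-1/10))) = 398164/(((724 + 261)*(-1/10))) = 398164/((985*(-1/10))) = 398164/(-197/2) = 398164*(-2/197) = -796328/197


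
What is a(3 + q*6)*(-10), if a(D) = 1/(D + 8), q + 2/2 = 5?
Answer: -2/7 ≈ -0.28571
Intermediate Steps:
q = 4 (q = -1 + 5 = 4)
a(D) = 1/(8 + D)
a(3 + q*6)*(-10) = -10/(8 + (3 + 4*6)) = -10/(8 + (3 + 24)) = -10/(8 + 27) = -10/35 = (1/35)*(-10) = -2/7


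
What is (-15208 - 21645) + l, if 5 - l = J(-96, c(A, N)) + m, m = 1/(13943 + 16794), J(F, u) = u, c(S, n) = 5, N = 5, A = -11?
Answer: -1132750662/30737 ≈ -36853.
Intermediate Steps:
m = 1/30737 ≈ 3.2534e-5
l = -1/30737 (l = 5 - (5 + 1/30737) = 5 - 1*153686/30737 = 5 - 153686/30737 = -1/30737 ≈ -3.2534e-5)
(-15208 - 21645) + l = (-15208 - 21645) - 1/30737 = -36853 - 1/30737 = -1132750662/30737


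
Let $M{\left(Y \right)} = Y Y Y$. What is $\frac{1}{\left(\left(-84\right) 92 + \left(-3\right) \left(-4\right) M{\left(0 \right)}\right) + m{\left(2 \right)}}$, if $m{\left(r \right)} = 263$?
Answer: $- \frac{1}{7465} \approx -0.00013396$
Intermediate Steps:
$M{\left(Y \right)} = Y^{3}$ ($M{\left(Y \right)} = Y^{2} Y = Y^{3}$)
$\frac{1}{\left(\left(-84\right) 92 + \left(-3\right) \left(-4\right) M{\left(0 \right)}\right) + m{\left(2 \right)}} = \frac{1}{\left(\left(-84\right) 92 + \left(-3\right) \left(-4\right) 0^{3}\right) + 263} = \frac{1}{\left(-7728 + 12 \cdot 0\right) + 263} = \frac{1}{\left(-7728 + 0\right) + 263} = \frac{1}{-7728 + 263} = \frac{1}{-7465} = - \frac{1}{7465}$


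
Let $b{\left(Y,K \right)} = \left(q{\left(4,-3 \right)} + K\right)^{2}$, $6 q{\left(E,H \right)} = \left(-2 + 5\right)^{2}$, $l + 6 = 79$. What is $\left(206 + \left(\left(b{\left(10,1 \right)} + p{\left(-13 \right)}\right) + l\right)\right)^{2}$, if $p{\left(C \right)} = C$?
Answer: $\frac{1185921}{16} \approx 74120.0$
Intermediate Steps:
$l = 73$ ($l = -6 + 79 = 73$)
$q{\left(E,H \right)} = \frac{3}{2}$ ($q{\left(E,H \right)} = \frac{\left(-2 + 5\right)^{2}}{6} = \frac{3^{2}}{6} = \frac{1}{6} \cdot 9 = \frac{3}{2}$)
$b{\left(Y,K \right)} = \left(\frac{3}{2} + K\right)^{2}$
$\left(206 + \left(\left(b{\left(10,1 \right)} + p{\left(-13 \right)}\right) + l\right)\right)^{2} = \left(206 + \left(\left(\frac{\left(3 + 2 \cdot 1\right)^{2}}{4} - 13\right) + 73\right)\right)^{2} = \left(206 + \left(\left(\frac{\left(3 + 2\right)^{2}}{4} - 13\right) + 73\right)\right)^{2} = \left(206 + \left(\left(\frac{5^{2}}{4} - 13\right) + 73\right)\right)^{2} = \left(206 + \left(\left(\frac{1}{4} \cdot 25 - 13\right) + 73\right)\right)^{2} = \left(206 + \left(\left(\frac{25}{4} - 13\right) + 73\right)\right)^{2} = \left(206 + \left(- \frac{27}{4} + 73\right)\right)^{2} = \left(206 + \frac{265}{4}\right)^{2} = \left(\frac{1089}{4}\right)^{2} = \frac{1185921}{16}$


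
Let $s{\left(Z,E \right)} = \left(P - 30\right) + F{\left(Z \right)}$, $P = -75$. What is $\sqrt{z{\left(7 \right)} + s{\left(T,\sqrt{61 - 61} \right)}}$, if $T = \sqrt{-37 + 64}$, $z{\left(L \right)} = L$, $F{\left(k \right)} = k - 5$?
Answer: $\sqrt{-103 + 3 \sqrt{3}} \approx 9.8896 i$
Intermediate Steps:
$F{\left(k \right)} = -5 + k$
$T = 3 \sqrt{3}$ ($T = \sqrt{27} = 3 \sqrt{3} \approx 5.1962$)
$s{\left(Z,E \right)} = -110 + Z$ ($s{\left(Z,E \right)} = \left(-75 - 30\right) + \left(-5 + Z\right) = -105 + \left(-5 + Z\right) = -110 + Z$)
$\sqrt{z{\left(7 \right)} + s{\left(T,\sqrt{61 - 61} \right)}} = \sqrt{7 - \left(110 - 3 \sqrt{3}\right)} = \sqrt{-103 + 3 \sqrt{3}}$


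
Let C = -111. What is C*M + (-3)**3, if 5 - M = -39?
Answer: -4911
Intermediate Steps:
M = 44 (M = 5 - 1*(-39) = 5 + 39 = 44)
C*M + (-3)**3 = -111*44 + (-3)**3 = -4884 - 27 = -4911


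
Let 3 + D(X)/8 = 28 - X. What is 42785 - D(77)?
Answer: 43201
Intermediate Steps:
D(X) = 200 - 8*X (D(X) = -24 + 8*(28 - X) = -24 + (224 - 8*X) = 200 - 8*X)
42785 - D(77) = 42785 - (200 - 8*77) = 42785 - (200 - 616) = 42785 - 1*(-416) = 42785 + 416 = 43201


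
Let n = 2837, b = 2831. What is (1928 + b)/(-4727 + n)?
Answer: -4759/1890 ≈ -2.5180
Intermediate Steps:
(1928 + b)/(-4727 + n) = (1928 + 2831)/(-4727 + 2837) = 4759/(-1890) = 4759*(-1/1890) = -4759/1890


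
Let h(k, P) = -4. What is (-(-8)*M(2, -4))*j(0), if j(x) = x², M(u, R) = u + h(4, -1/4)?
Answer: 0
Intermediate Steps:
M(u, R) = -4 + u (M(u, R) = u - 4 = -4 + u)
(-(-8)*M(2, -4))*j(0) = -(-8)*(-4 + 2)*0² = -(-8)*(-2)*0 = -4*4*0 = -16*0 = 0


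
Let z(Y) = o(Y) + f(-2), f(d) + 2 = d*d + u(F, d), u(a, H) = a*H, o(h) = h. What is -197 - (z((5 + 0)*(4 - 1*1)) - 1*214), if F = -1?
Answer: -2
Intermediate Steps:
u(a, H) = H*a
f(d) = -2 + d**2 - d (f(d) = -2 + (d*d + d*(-1)) = -2 + (d**2 - d) = -2 + d**2 - d)
z(Y) = 4 + Y (z(Y) = Y + (-2 + (-2)**2 - 1*(-2)) = Y + (-2 + 4 + 2) = Y + 4 = 4 + Y)
-197 - (z((5 + 0)*(4 - 1*1)) - 1*214) = -197 - ((4 + (5 + 0)*(4 - 1*1)) - 1*214) = -197 - ((4 + 5*(4 - 1)) - 214) = -197 - ((4 + 5*3) - 214) = -197 - ((4 + 15) - 214) = -197 - (19 - 214) = -197 - 1*(-195) = -197 + 195 = -2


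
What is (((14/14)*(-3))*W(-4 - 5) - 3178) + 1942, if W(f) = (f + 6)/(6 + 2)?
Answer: -9879/8 ≈ -1234.9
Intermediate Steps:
W(f) = ¾ + f/8 (W(f) = (6 + f)/8 = (6 + f)*(⅛) = ¾ + f/8)
(((14/14)*(-3))*W(-4 - 5) - 3178) + 1942 = (((14/14)*(-3))*(¾ + (-4 - 5)/8) - 3178) + 1942 = (((14*(1/14))*(-3))*(¾ + (⅛)*(-9)) - 3178) + 1942 = ((1*(-3))*(¾ - 9/8) - 3178) + 1942 = (-3*(-3/8) - 3178) + 1942 = (9/8 - 3178) + 1942 = -25415/8 + 1942 = -9879/8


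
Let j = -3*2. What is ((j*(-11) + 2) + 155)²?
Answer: 49729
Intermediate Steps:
j = -6
((j*(-11) + 2) + 155)² = ((-6*(-11) + 2) + 155)² = ((66 + 2) + 155)² = (68 + 155)² = 223² = 49729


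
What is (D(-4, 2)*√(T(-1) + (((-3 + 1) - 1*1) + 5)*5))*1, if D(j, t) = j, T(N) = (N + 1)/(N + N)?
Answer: -4*√10 ≈ -12.649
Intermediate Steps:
T(N) = (1 + N)/(2*N) (T(N) = (1 + N)/((2*N)) = (1 + N)*(1/(2*N)) = (1 + N)/(2*N))
(D(-4, 2)*√(T(-1) + (((-3 + 1) - 1*1) + 5)*5))*1 = -4*√((½)*(1 - 1)/(-1) + (((-3 + 1) - 1*1) + 5)*5)*1 = -4*√((½)*(-1)*0 + ((-2 - 1) + 5)*5)*1 = -4*√(0 + (-3 + 5)*5)*1 = -4*√(0 + 2*5)*1 = -4*√(0 + 10)*1 = -4*√10*1 = -4*√10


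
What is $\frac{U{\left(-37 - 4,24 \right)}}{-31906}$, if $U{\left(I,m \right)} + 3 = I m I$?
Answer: $- \frac{5763}{4558} \approx -1.2644$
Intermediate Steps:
$U{\left(I,m \right)} = -3 + m I^{2}$ ($U{\left(I,m \right)} = -3 + I m I = -3 + m I^{2}$)
$\frac{U{\left(-37 - 4,24 \right)}}{-31906} = \frac{-3 + 24 \left(-37 - 4\right)^{2}}{-31906} = \left(-3 + 24 \left(-37 - 4\right)^{2}\right) \left(- \frac{1}{31906}\right) = \left(-3 + 24 \left(-41\right)^{2}\right) \left(- \frac{1}{31906}\right) = \left(-3 + 24 \cdot 1681\right) \left(- \frac{1}{31906}\right) = \left(-3 + 40344\right) \left(- \frac{1}{31906}\right) = 40341 \left(- \frac{1}{31906}\right) = - \frac{5763}{4558}$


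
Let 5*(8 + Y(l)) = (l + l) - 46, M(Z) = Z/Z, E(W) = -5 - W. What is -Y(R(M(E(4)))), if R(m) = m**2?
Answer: 84/5 ≈ 16.800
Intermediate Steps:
M(Z) = 1
Y(l) = -86/5 + 2*l/5 (Y(l) = -8 + ((l + l) - 46)/5 = -8 + (2*l - 46)/5 = -8 + (-46 + 2*l)/5 = -8 + (-46/5 + 2*l/5) = -86/5 + 2*l/5)
-Y(R(M(E(4)))) = -(-86/5 + (2/5)*1**2) = -(-86/5 + (2/5)*1) = -(-86/5 + 2/5) = -1*(-84/5) = 84/5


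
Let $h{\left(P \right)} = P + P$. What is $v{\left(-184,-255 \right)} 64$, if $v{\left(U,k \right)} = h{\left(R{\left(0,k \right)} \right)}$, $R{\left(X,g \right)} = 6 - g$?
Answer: $33408$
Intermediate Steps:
$h{\left(P \right)} = 2 P$
$v{\left(U,k \right)} = 12 - 2 k$ ($v{\left(U,k \right)} = 2 \left(6 - k\right) = 12 - 2 k$)
$v{\left(-184,-255 \right)} 64 = \left(12 - -510\right) 64 = \left(12 + 510\right) 64 = 522 \cdot 64 = 33408$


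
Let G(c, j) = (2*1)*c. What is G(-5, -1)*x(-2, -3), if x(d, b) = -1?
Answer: 10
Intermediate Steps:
G(c, j) = 2*c
G(-5, -1)*x(-2, -3) = (2*(-5))*(-1) = -10*(-1) = 10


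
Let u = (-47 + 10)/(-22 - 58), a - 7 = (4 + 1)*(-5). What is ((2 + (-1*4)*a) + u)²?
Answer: 35485849/6400 ≈ 5544.7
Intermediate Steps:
a = -18 (a = 7 + (4 + 1)*(-5) = 7 + 5*(-5) = 7 - 25 = -18)
u = 37/80 (u = -37/(-80) = -37*(-1/80) = 37/80 ≈ 0.46250)
((2 + (-1*4)*a) + u)² = ((2 - 1*4*(-18)) + 37/80)² = ((2 - 4*(-18)) + 37/80)² = ((2 + 72) + 37/80)² = (74 + 37/80)² = (5957/80)² = 35485849/6400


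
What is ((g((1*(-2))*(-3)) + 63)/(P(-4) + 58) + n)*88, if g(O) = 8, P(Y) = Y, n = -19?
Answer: -42020/27 ≈ -1556.3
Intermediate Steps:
((g((1*(-2))*(-3)) + 63)/(P(-4) + 58) + n)*88 = ((8 + 63)/(-4 + 58) - 19)*88 = (71/54 - 19)*88 = -955/54*88 = -42020/27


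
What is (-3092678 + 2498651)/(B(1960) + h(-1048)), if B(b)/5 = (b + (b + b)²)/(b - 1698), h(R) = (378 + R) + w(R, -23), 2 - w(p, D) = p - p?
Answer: -77817537/38333392 ≈ -2.0300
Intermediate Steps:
w(p, D) = 2 (w(p, D) = 2 - (p - p) = 2 - 1*0 = 2 + 0 = 2)
h(R) = 380 + R (h(R) = (378 + R) + 2 = 380 + R)
B(b) = 5*(b + 4*b²)/(-1698 + b) (B(b) = 5*((b + (b + b)²)/(b - 1698)) = 5*((b + (2*b)²)/(-1698 + b)) = 5*((b + 4*b²)/(-1698 + b)) = 5*(b + 4*b²)/(-1698 + b))
(-3092678 + 2498651)/(B(1960) + h(-1048)) = (-3092678 + 2498651)/(5*1960*(1 + 4*1960)/(-1698 + 1960) + (380 - 1048)) = -594027/(5*1960*(1 + 7840)/262 - 668) = -594027/(5*1960*(1/262)*7841 - 668) = -594027/(38420900/131 - 668) = -594027/38333392/131 = -594027*131/38333392 = -77817537/38333392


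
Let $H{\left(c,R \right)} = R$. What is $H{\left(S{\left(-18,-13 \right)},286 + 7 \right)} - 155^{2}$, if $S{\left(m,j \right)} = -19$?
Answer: $-23732$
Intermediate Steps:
$H{\left(S{\left(-18,-13 \right)},286 + 7 \right)} - 155^{2} = \left(286 + 7\right) - 155^{2} = 293 - 24025 = -23732$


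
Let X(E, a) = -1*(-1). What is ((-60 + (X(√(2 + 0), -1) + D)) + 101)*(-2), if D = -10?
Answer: -64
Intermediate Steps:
X(E, a) = 1
((-60 + (X(√(2 + 0), -1) + D)) + 101)*(-2) = ((-60 + (1 - 10)) + 101)*(-2) = ((-60 - 9) + 101)*(-2) = (-69 + 101)*(-2) = 32*(-2) = -64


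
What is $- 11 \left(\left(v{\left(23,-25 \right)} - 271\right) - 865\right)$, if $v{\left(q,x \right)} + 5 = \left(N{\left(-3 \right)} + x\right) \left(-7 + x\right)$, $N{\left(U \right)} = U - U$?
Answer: $3751$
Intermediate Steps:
$N{\left(U \right)} = 0$
$v{\left(q,x \right)} = -5 + x \left(-7 + x\right)$ ($v{\left(q,x \right)} = -5 + \left(0 + x\right) \left(-7 + x\right) = -5 + x \left(-7 + x\right)$)
$- 11 \left(\left(v{\left(23,-25 \right)} - 271\right) - 865\right) = - 11 \left(\left(\left(-5 + \left(-25\right)^{2} - -175\right) - 271\right) - 865\right) = - 11 \left(\left(\left(-5 + 625 + 175\right) - 271\right) - 865\right) = - 11 \left(\left(795 - 271\right) - 865\right) = - 11 \left(524 - 865\right) = \left(-11\right) \left(-341\right) = 3751$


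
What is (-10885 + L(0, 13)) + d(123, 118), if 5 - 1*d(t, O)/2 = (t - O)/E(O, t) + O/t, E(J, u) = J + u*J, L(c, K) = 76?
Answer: -9719401723/899868 ≈ -10801.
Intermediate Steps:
E(J, u) = J + J*u
d(t, O) = 10 - 2*O/t - 2*(t - O)/(O*(1 + t)) (d(t, O) = 10 - 2*((t - O)/((O*(1 + t))) + O/t) = 10 - 2*((t - O)*(1/(O*(1 + t))) + O/t) = 10 - 2*((t - O)/(O*(1 + t)) + O/t) = 10 - 2*(O/t + (t - O)/(O*(1 + t))) = 10 + (-2*O/t - 2*(t - O)/(O*(1 + t))) = 10 - 2*O/t - 2*(t - O)/(O*(1 + t)))
(-10885 + L(0, 13)) + d(123, 118) = (-10885 + 76) + 2*(-1*118² - 1*123² - 1*123*118² + 5*118*123² + 6*118*123)/(118*123*(1 + 123)) = -10809 + 2*(1/118)*(1/123)*(-1*13924 - 1*15129 - 1*123*13924 + 5*118*15129 + 87084)/124 = -10809 + 2*(1/118)*(1/123)*(1/124)*(-13924 - 15129 - 1712652 + 8926110 + 87084) = -10809 + 2*(1/118)*(1/123)*(1/124)*7271489 = -10809 + 7271489/899868 = -9719401723/899868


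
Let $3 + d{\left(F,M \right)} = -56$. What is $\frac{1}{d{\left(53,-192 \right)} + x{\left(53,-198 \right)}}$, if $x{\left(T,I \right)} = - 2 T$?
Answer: $- \frac{1}{165} \approx -0.0060606$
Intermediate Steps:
$d{\left(F,M \right)} = -59$ ($d{\left(F,M \right)} = -3 - 56 = -59$)
$\frac{1}{d{\left(53,-192 \right)} + x{\left(53,-198 \right)}} = \frac{1}{-59 - 106} = \frac{1}{-165} = - \frac{1}{165}$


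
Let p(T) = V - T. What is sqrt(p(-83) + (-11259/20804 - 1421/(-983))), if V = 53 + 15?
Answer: sqrt(15882213623724077)/10225166 ≈ 12.325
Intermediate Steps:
V = 68
p(T) = 68 - T
sqrt(p(-83) + (-11259/20804 - 1421/(-983))) = sqrt((68 - 1*(-83)) + (-11259/20804 - 1421/(-983))) = sqrt((68 + 83) + (-11259*1/20804 - 1421*(-1/983))) = sqrt(151 + (-11259/20804 + 1421/983)) = sqrt(151 + 18494887/20450332) = sqrt(3106495019/20450332) = sqrt(15882213623724077)/10225166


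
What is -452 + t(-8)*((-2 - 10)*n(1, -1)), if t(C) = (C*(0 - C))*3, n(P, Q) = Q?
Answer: -2756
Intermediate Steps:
t(C) = -3*C**2 (t(C) = (C*(-C))*3 = -C**2*3 = -3*C**2)
-452 + t(-8)*((-2 - 10)*n(1, -1)) = -452 + (-3*(-8)**2)*((-2 - 10)*(-1)) = -452 + (-3*64)*(-12*(-1)) = -452 - 192*12 = -452 - 2304 = -2756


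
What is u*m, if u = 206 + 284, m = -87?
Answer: -42630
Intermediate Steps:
u = 490
u*m = 490*(-87) = -42630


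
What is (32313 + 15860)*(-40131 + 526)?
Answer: -1907891665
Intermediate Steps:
(32313 + 15860)*(-40131 + 526) = 48173*(-39605) = -1907891665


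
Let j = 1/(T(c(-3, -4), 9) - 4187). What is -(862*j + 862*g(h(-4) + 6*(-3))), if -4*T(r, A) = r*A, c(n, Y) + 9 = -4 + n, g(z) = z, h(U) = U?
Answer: 78720426/4151 ≈ 18964.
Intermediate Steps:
c(n, Y) = -13 + n (c(n, Y) = -9 + (-4 + n) = -13 + n)
T(r, A) = -A*r/4 (T(r, A) = -r*A/4 = -A*r/4)
j = -1/4151 (j = 1/(-¼*9*(-13 - 3) - 4187) = 1/(-¼*9*(-16) - 4187) = 1/(36 - 4187) = 1/(-4151) = -1/4151 ≈ -0.00024091)
-(862*j + 862*g(h(-4) + 6*(-3))) = -(-14313510/4151 - 15516) = -862/(1/(-1/4151 + (-4 - 18))) = -862/(1/(-1/4151 - 22)) = -862/(1/(-91323/4151)) = -862/(-4151/91323) = -862*(-91323/4151) = 78720426/4151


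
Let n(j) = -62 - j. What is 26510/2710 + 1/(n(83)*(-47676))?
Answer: 18326416291/1873428420 ≈ 9.7823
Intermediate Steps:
26510/2710 + 1/(n(83)*(-47676)) = 26510/2710 + 1/(-62 - 1*83*(-47676)) = 26510*(1/2710) - 1/47676/(-62 - 83) = 2651/271 - 1/47676/(-145) = 2651/271 - 1/145*(-1/47676) = 2651/271 + 1/6913020 = 18326416291/1873428420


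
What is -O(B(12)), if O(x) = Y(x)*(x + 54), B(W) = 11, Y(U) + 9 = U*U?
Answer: -7280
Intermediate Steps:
Y(U) = -9 + U² (Y(U) = -9 + U*U = -9 + U²)
O(x) = (-9 + x²)*(54 + x) (O(x) = (-9 + x²)*(x + 54) = (-9 + x²)*(54 + x))
-O(B(12)) = -(-9 + 11²)*(54 + 11) = -(-9 + 121)*65 = -112*65 = -1*7280 = -7280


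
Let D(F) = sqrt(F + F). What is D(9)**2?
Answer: 18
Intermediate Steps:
D(F) = sqrt(2)*sqrt(F) (D(F) = sqrt(2*F) = sqrt(2)*sqrt(F))
D(9)**2 = (sqrt(2)*sqrt(9))**2 = (sqrt(2)*3)**2 = (3*sqrt(2))**2 = 18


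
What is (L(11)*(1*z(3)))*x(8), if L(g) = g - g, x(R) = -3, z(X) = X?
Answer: 0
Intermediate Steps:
L(g) = 0
(L(11)*(1*z(3)))*x(8) = (0*(1*3))*(-3) = (0*3)*(-3) = 0*(-3) = 0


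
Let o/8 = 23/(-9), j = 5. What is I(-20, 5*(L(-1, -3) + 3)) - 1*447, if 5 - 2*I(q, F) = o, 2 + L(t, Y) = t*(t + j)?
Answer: -7817/18 ≈ -434.28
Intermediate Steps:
L(t, Y) = -2 + t*(5 + t) (L(t, Y) = -2 + t*(t + 5) = -2 + t*(5 + t))
o = -184/9 (o = 8*(23/(-9)) = 8*(23*(-⅑)) = 8*(-23/9) = -184/9 ≈ -20.444)
I(q, F) = 229/18 (I(q, F) = 5/2 - ½*(-184/9) = 5/2 + 92/9 = 229/18)
I(-20, 5*(L(-1, -3) + 3)) - 1*447 = 229/18 - 1*447 = 229/18 - 447 = -7817/18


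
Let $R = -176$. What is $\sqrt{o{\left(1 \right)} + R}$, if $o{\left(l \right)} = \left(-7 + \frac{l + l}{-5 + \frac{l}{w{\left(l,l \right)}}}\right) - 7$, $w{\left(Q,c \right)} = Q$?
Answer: $\frac{i \sqrt{762}}{2} \approx 13.802 i$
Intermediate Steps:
$o{\left(l \right)} = -14 - \frac{l}{2}$ ($o{\left(l \right)} = \left(-7 + \frac{l + l}{-5 + \frac{l}{l}}\right) - 7 = \left(-7 + \frac{2 l}{-5 + 1}\right) - 7 = \left(-7 + \frac{2 l}{-4}\right) - 7 = \left(-7 + 2 l \left(- \frac{1}{4}\right)\right) - 7 = \left(-7 - \frac{l}{2}\right) - 7 = -14 - \frac{l}{2}$)
$\sqrt{o{\left(1 \right)} + R} = \sqrt{\left(-14 - \frac{1}{2}\right) - 176} = \sqrt{- \frac{29}{2} - 176} = \sqrt{- \frac{381}{2}} = \frac{i \sqrt{762}}{2}$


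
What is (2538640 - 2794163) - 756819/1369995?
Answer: -116688663068/456665 ≈ -2.5552e+5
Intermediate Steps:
(2538640 - 2794163) - 756819/1369995 = -255523 - 756819*1/1369995 = -255523 - 252273/456665 = -116688663068/456665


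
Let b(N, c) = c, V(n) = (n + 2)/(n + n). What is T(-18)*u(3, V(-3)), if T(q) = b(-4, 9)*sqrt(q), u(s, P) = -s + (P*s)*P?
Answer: -315*I*sqrt(2)/4 ≈ -111.37*I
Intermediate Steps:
V(n) = (2 + n)/(2*n) (V(n) = (2 + n)/((2*n)) = (2 + n)*(1/(2*n)) = (2 + n)/(2*n))
u(s, P) = -s + s*P**2
T(q) = 9*sqrt(q)
T(-18)*u(3, V(-3)) = (9*sqrt(-18))*(3*(-1 + ((1/2)*(2 - 3)/(-3))**2)) = (9*(3*I*sqrt(2)))*(3*(-1 + ((1/2)*(-1/3)*(-1))**2)) = (27*I*sqrt(2))*(3*(-1 + (1/6)**2)) = (27*I*sqrt(2))*(3*(-1 + 1/36)) = (27*I*sqrt(2))*(3*(-35/36)) = (27*I*sqrt(2))*(-35/12) = -315*I*sqrt(2)/4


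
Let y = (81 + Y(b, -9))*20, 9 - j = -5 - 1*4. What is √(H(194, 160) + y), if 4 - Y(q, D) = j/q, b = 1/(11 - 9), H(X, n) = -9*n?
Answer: 2*I*√115 ≈ 21.448*I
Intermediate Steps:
j = 18 (j = 9 - (-5 - 1*4) = 9 - (-5 - 4) = 9 - 1*(-9) = 9 + 9 = 18)
b = ½ (b = 1/2 = ½ ≈ 0.50000)
Y(q, D) = 4 - 18/q
y = 980 (y = (81 + (4 - 18/½))*20 = (81 + (4 - 18*2))*20 = (81 + (4 - 36))*20 = (81 - 32)*20 = 49*20 = 980)
√(H(194, 160) + y) = √(-9*160 + 980) = √(-1440 + 980) = √(-460) = 2*I*√115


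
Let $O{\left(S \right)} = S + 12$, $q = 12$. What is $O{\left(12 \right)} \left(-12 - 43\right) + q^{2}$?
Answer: $-1176$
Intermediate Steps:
$O{\left(S \right)} = 12 + S$
$O{\left(12 \right)} \left(-12 - 43\right) + q^{2} = \left(12 + 12\right) \left(-12 - 43\right) + 12^{2} = 24 \left(-12 - 43\right) + 144 = 24 \left(-55\right) + 144 = -1320 + 144 = -1176$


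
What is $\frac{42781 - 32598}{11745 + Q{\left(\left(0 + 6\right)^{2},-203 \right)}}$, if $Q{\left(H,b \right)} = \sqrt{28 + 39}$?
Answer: $\frac{119599335}{137944958} - \frac{10183 \sqrt{67}}{137944958} \approx 0.8664$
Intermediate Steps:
$Q{\left(H,b \right)} = \sqrt{67}$
$\frac{42781 - 32598}{11745 + Q{\left(\left(0 + 6\right)^{2},-203 \right)}} = \frac{42781 - 32598}{11745 + \sqrt{67}} = \frac{10183}{11745 + \sqrt{67}}$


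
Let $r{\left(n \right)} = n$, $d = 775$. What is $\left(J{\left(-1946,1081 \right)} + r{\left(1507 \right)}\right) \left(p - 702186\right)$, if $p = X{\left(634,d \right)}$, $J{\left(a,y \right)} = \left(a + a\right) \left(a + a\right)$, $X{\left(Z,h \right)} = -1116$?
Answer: $-10654442262642$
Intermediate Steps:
$J{\left(a,y \right)} = 4 a^{2}$ ($J{\left(a,y \right)} = 2 a 2 a = 4 a^{2}$)
$p = -1116$
$\left(J{\left(-1946,1081 \right)} + r{\left(1507 \right)}\right) \left(p - 702186\right) = \left(4 \left(-1946\right)^{2} + 1507\right) \left(-1116 - 702186\right) = \left(4 \cdot 3786916 + 1507\right) \left(-703302\right) = \left(15147664 + 1507\right) \left(-703302\right) = 15149171 \left(-703302\right) = -10654442262642$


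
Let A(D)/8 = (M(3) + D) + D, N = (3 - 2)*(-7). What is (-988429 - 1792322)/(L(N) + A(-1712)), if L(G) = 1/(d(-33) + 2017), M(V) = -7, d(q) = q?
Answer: 1839003328/18152277 ≈ 101.31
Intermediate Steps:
N = -7 (N = 1*(-7) = -7)
L(G) = 1/1984 (L(G) = 1/(-33 + 2017) = 1/1984)
A(D) = -56 + 16*D (A(D) = 8*((-7 + D) + D) = 8*(-7 + 2*D) = -56 + 16*D)
(-988429 - 1792322)/(L(N) + A(-1712)) = (-988429 - 1792322)/(1/1984 + (-56 + 16*(-1712))) = -2780751/(1/1984 + (-56 - 27392)) = -2780751/(1/1984 - 27448) = -2780751/(-54456831/1984) = -2780751*(-1984/54456831) = 1839003328/18152277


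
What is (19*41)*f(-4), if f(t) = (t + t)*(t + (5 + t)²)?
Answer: 18696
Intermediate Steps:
f(t) = 2*t*(t + (5 + t)²) (f(t) = (2*t)*(t + (5 + t)²) = 2*t*(t + (5 + t)²))
(19*41)*f(-4) = (19*41)*(2*(-4)*(-4 + (5 - 4)²)) = 779*(2*(-4)*(-4 + 1²)) = 779*(2*(-4)*(-4 + 1)) = 779*(2*(-4)*(-3)) = 779*24 = 18696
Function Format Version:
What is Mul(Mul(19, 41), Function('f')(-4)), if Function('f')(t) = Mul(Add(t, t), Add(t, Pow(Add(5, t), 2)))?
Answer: 18696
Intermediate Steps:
Function('f')(t) = Mul(2, t, Add(t, Pow(Add(5, t), 2))) (Function('f')(t) = Mul(Mul(2, t), Add(t, Pow(Add(5, t), 2))) = Mul(2, t, Add(t, Pow(Add(5, t), 2))))
Mul(Mul(19, 41), Function('f')(-4)) = Mul(Mul(19, 41), Mul(2, -4, Add(-4, Pow(Add(5, -4), 2)))) = Mul(779, Mul(2, -4, Add(-4, Pow(1, 2)))) = Mul(779, Mul(2, -4, Add(-4, 1))) = Mul(779, Mul(2, -4, -3)) = Mul(779, 24) = 18696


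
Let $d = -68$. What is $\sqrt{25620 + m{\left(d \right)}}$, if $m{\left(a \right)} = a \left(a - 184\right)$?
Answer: $2 \sqrt{10689} \approx 206.78$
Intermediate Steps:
$m{\left(a \right)} = a \left(-184 + a\right)$
$\sqrt{25620 + m{\left(d \right)}} = \sqrt{25620 - 68 \left(-184 - 68\right)} = \sqrt{25620 - -17136} = \sqrt{25620 + 17136} = \sqrt{42756} = 2 \sqrt{10689}$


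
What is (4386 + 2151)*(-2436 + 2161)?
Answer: -1797675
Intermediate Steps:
(4386 + 2151)*(-2436 + 2161) = 6537*(-275) = -1797675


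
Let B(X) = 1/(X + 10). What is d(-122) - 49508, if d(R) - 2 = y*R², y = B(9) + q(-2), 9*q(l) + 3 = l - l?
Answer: -3059986/57 ≈ -53684.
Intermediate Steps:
B(X) = 1/(10 + X)
q(l) = -⅓ (q(l) = -⅓ + (l - l)/9 = -⅓ + (⅑)*0 = -⅓ + 0 = -⅓)
y = -16/57 (y = 1/(10 + 9) - ⅓ = 1/19 - ⅓ = -16/57 ≈ -0.28070)
d(R) = 2 - 16*R²/57
d(-122) - 49508 = (2 - 16/57*(-122)²) - 49508 = (2 - 16/57*14884) - 49508 = (2 - 238144/57) - 49508 = -238030/57 - 49508 = -3059986/57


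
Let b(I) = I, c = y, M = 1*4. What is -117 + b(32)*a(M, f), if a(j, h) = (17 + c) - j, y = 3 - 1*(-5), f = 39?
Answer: 555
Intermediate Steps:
M = 4
y = 8 (y = 3 + 5 = 8)
c = 8
a(j, h) = 25 - j (a(j, h) = (17 + 8) - j = 25 - j)
-117 + b(32)*a(M, f) = -117 + 32*(25 - 1*4) = -117 + 32*(25 - 4) = -117 + 32*21 = -117 + 672 = 555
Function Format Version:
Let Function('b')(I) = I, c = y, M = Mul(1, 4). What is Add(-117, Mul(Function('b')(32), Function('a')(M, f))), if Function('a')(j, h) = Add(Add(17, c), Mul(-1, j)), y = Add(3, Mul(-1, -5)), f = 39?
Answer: 555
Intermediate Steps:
M = 4
y = 8 (y = Add(3, 5) = 8)
c = 8
Function('a')(j, h) = Add(25, Mul(-1, j)) (Function('a')(j, h) = Add(Add(17, 8), Mul(-1, j)) = Add(25, Mul(-1, j)))
Add(-117, Mul(Function('b')(32), Function('a')(M, f))) = Add(-117, Mul(32, Add(25, Mul(-1, 4)))) = Add(-117, Mul(32, Add(25, -4))) = Add(-117, Mul(32, 21)) = Add(-117, 672) = 555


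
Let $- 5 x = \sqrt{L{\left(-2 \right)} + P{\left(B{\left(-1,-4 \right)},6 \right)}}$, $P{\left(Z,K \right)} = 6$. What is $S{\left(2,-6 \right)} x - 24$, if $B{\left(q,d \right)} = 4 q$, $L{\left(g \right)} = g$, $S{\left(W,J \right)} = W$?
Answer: $- \frac{124}{5} \approx -24.8$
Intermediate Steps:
$x = - \frac{2}{5}$ ($x = - \frac{\sqrt{-2 + 6}}{5} = - \frac{\sqrt{4}}{5} = \left(- \frac{1}{5}\right) 2 = - \frac{2}{5} \approx -0.4$)
$S{\left(2,-6 \right)} x - 24 = 2 \left(- \frac{2}{5}\right) - 24 = - \frac{4}{5} - 24 = - \frac{124}{5}$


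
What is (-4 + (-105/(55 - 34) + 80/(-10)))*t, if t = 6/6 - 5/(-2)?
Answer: -119/2 ≈ -59.500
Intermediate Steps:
t = 7/2 (t = 6*(⅙) - 5*(-½) = 1 + 5/2 = 7/2 ≈ 3.5000)
(-4 + (-105/(55 - 34) + 80/(-10)))*t = (-4 + (-105/(55 - 34) + 80/(-10)))*(7/2) = (-4 + (-105/21 + 80*(-⅒)))*(7/2) = (-4 + (-105*1/21 - 8))*(7/2) = (-4 + (-5 - 8))*(7/2) = (-4 - 13)*(7/2) = -17*7/2 = -119/2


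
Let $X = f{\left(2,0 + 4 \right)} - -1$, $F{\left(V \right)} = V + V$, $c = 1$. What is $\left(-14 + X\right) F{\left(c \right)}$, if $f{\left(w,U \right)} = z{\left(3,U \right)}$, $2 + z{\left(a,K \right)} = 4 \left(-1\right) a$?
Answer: $-54$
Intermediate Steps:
$F{\left(V \right)} = 2 V$
$z{\left(a,K \right)} = -2 - 4 a$ ($z{\left(a,K \right)} = -2 + 4 \left(-1\right) a = -2 - 4 a$)
$f{\left(w,U \right)} = -14$ ($f{\left(w,U \right)} = -2 - 12 = -14$)
$X = -13$ ($X = -14 - -1 = -14 + 1 = -13$)
$\left(-14 + X\right) F{\left(c \right)} = \left(-14 - 13\right) 2 \cdot 1 = \left(-27\right) 2 = -54$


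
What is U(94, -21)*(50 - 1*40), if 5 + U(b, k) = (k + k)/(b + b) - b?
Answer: -46635/47 ≈ -992.23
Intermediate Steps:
U(b, k) = -5 - b + k/b (U(b, k) = -5 + ((k + k)/(b + b) - b) = -5 + ((2*k)/((2*b)) - b) = -5 + ((2*k)*(1/(2*b)) - b) = -5 + (k/b - b) = -5 + (-b + k/b) = -5 - b + k/b)
U(94, -21)*(50 - 1*40) = (-5 - 1*94 - 21/94)*(50 - 1*40) = (-5 - 94 - 21*1/94)*(50 - 40) = (-5 - 94 - 21/94)*10 = -9327/94*10 = -46635/47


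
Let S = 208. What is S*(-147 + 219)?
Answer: 14976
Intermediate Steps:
S*(-147 + 219) = 208*(-147 + 219) = 208*72 = 14976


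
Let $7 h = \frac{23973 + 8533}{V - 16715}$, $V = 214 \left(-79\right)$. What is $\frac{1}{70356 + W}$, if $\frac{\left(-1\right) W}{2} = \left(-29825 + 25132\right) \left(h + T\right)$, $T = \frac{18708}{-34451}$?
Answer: $\frac{8107939497}{518605792262480} \approx 1.5634 \cdot 10^{-5}$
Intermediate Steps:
$V = -16906$
$h = - \frac{32506}{235347}$ ($h = \frac{\left(23973 + 8533\right) \frac{1}{-16906 - 16715}}{7} = \frac{32506 \frac{1}{-33621}}{7} = \frac{32506 \left(- \frac{1}{33621}\right)}{7} = \frac{1}{7} \left(- \frac{32506}{33621}\right) = - \frac{32506}{235347} \approx -0.13812$)
$T = - \frac{18708}{34451}$ ($T = 18708 \left(- \frac{1}{34451}\right) = - \frac{18708}{34451} \approx -0.54303$)
$W = - \frac{51836398988452}{8107939497}$ ($W = - 2 \left(-29825 + 25132\right) \left(- \frac{32506}{235347} - \frac{18708}{34451}\right) = - 2 \left(\left(-4693\right) \left(- \frac{5522735882}{8107939497}\right)\right) = \left(-2\right) \frac{25918199494226}{8107939497} = - \frac{51836398988452}{8107939497} \approx -6393.3$)
$\frac{1}{70356 + W} = \frac{1}{70356 - \frac{51836398988452}{8107939497}} = \frac{1}{\frac{518605792262480}{8107939497}} = \frac{8107939497}{518605792262480}$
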